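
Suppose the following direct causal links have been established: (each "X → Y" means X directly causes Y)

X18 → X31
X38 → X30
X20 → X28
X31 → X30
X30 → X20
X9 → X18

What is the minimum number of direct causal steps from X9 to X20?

Shortest chain: X9 → X18 → X31 → X30 → X20.

4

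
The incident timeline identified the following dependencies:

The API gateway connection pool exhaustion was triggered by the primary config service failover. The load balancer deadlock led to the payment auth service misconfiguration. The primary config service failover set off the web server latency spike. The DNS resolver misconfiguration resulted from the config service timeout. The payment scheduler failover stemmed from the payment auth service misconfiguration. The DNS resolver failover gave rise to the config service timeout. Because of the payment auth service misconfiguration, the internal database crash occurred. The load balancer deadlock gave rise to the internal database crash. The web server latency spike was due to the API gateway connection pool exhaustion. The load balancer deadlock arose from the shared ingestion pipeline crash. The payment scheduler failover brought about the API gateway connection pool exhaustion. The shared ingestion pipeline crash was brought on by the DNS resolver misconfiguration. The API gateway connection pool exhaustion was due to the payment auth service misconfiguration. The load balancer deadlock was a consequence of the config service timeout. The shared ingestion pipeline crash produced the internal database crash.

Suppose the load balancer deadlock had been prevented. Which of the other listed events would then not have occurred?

Downstream of the load balancer deadlock: the payment auth service misconfiguration, the payment scheduler failover, the internal database crash, the API gateway connection pool exhaustion, the web server latency spike.
Of those, still caused via another path: the internal database crash, the API gateway connection pool exhaustion, the web server latency spike.
The remainder have no surviving cause.

the payment auth service misconfiguration, the payment scheduler failover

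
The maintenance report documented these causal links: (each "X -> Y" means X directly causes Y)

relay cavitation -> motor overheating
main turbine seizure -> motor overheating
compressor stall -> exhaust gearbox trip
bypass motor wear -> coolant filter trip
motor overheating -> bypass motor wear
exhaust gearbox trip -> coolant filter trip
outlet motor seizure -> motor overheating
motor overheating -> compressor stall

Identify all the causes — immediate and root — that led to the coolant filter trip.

the bypass motor wear, the compressor stall, the exhaust gearbox trip, the main turbine seizure, the motor overheating, the outlet motor seizure, the relay cavitation

Immediate causes of the coolant filter trip: the exhaust gearbox trip, the bypass motor wear.
Further upstream: the outlet motor seizure, the main turbine seizure, the relay cavitation, the motor overheating, the compressor stall.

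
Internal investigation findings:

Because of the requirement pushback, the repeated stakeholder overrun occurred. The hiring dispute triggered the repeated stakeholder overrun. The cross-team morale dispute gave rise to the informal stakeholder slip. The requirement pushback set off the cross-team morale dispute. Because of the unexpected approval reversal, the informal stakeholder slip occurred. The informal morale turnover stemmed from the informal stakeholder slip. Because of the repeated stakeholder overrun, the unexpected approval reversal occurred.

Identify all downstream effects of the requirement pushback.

Direct effects: the repeated stakeholder overrun, the cross-team morale dispute.
2 steps out: the unexpected approval reversal, the informal stakeholder slip.
3 steps out: the informal morale turnover.
Not reachable from it: the hiring dispute.

the cross-team morale dispute, the informal morale turnover, the informal stakeholder slip, the repeated stakeholder overrun, the unexpected approval reversal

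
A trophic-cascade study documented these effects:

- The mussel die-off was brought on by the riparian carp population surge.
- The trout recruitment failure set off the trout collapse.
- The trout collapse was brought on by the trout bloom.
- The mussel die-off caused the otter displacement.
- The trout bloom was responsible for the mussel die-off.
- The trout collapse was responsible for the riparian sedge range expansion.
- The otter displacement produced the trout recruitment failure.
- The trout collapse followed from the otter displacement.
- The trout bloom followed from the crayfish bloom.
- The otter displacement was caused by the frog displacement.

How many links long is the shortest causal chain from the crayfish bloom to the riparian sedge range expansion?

Shortest chain: the crayfish bloom → the trout bloom → the trout collapse → the riparian sedge range expansion.

3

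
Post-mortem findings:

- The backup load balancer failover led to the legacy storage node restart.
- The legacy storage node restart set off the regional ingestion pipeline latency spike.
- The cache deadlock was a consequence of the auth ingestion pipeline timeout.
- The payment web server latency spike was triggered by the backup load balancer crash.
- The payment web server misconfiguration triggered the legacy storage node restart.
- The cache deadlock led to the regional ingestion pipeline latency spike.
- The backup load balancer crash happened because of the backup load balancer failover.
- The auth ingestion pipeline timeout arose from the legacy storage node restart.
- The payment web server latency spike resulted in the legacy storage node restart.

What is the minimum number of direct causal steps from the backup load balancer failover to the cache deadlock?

3

Shortest chain: the backup load balancer failover → the legacy storage node restart → the auth ingestion pipeline timeout → the cache deadlock.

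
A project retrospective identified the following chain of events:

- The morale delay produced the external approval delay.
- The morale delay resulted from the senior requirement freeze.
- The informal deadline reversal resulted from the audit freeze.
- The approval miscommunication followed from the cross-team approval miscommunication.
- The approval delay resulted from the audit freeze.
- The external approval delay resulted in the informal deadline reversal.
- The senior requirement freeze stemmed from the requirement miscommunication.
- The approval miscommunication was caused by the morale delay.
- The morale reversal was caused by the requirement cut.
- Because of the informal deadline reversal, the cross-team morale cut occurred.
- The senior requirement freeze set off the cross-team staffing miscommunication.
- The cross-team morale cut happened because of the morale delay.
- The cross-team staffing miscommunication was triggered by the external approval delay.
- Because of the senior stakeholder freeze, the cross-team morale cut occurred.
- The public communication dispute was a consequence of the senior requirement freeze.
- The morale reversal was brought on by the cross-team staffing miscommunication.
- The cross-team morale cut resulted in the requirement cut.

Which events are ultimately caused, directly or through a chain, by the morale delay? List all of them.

the approval miscommunication, the cross-team morale cut, the cross-team staffing miscommunication, the external approval delay, the informal deadline reversal, the morale reversal, the requirement cut

Direct effects: the approval miscommunication, the external approval delay, the cross-team morale cut.
2 steps out: the informal deadline reversal, the requirement cut, the cross-team staffing miscommunication.
3 steps out: the morale reversal.
Not reachable from it: the requirement miscommunication, the cross-team approval miscommunication, the senior stakeholder freeze, the senior requirement freeze, the public communication dispute, the audit freeze, the approval delay.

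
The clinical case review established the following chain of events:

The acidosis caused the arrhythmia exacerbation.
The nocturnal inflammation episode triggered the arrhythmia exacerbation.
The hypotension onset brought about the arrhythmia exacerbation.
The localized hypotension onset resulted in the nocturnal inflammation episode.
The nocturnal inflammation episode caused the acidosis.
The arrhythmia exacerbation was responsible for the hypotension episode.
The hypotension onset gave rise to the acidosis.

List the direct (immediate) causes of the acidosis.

Upstream contributors include the localized hypotension onset, but only the hypotension onset, the nocturnal inflammation episode feed directly into the acidosis.

the hypotension onset, the nocturnal inflammation episode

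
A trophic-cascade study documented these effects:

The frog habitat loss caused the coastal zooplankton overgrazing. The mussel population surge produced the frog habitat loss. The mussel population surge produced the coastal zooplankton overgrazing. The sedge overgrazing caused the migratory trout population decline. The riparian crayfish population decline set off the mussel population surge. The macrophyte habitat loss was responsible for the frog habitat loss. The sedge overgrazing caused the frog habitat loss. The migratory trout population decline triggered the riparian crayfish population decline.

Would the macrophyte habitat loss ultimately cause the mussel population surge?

No

The macrophyte habitat loss leads to the frog habitat loss, the coastal zooplankton overgrazing; the mussel population surge is not among them.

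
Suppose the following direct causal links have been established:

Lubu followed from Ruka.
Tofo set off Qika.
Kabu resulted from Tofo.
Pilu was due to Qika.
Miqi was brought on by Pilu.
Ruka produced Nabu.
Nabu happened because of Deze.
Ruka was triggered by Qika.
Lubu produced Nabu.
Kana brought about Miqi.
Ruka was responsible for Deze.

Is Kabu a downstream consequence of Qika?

Qika leads to Ruka, Pilu, Miqi, Deze, Lubu, Nabu; Kabu is not among them.

No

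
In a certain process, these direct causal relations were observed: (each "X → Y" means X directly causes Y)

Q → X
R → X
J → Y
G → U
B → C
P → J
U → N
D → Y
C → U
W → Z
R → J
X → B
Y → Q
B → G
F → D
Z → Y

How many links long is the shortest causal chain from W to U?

Shortest chain: W → Z → Y → Q → X → B → C → U.

7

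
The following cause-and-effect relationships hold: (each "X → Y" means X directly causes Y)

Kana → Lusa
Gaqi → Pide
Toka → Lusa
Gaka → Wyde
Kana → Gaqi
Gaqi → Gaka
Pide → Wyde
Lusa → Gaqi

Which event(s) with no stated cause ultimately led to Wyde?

Kana, Toka

Tracing upstream from Wyde: Wyde ← Gaka ← Gaqi ← Lusa ← Toka.
A separate upstream branch: Wyde ← Gaka ← Gaqi ← Kana.
Each of those chain origins has no stated cause.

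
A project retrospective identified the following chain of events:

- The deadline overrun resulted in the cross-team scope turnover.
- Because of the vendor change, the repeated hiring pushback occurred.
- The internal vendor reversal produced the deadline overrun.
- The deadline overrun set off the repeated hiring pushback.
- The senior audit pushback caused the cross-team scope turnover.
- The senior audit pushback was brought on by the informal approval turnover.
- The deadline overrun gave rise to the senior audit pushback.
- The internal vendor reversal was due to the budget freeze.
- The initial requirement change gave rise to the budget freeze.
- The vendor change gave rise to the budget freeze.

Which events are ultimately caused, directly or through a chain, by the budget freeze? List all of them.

Direct effects: the internal vendor reversal.
2 steps out: the deadline overrun.
3 steps out: the senior audit pushback, the cross-team scope turnover, the repeated hiring pushback.
Not reachable from it: the initial requirement change, the vendor change, the informal approval turnover.

the cross-team scope turnover, the deadline overrun, the internal vendor reversal, the repeated hiring pushback, the senior audit pushback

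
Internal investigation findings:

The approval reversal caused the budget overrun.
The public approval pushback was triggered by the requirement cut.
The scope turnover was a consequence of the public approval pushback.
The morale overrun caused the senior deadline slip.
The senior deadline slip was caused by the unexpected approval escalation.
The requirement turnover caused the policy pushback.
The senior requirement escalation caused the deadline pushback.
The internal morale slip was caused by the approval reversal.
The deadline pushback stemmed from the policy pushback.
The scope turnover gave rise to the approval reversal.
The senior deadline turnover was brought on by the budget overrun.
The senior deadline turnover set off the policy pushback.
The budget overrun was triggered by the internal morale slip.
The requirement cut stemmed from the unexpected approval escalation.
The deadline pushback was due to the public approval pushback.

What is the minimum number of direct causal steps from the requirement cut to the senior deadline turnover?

Shortest chain: the requirement cut → the public approval pushback → the scope turnover → the approval reversal → the budget overrun → the senior deadline turnover.

5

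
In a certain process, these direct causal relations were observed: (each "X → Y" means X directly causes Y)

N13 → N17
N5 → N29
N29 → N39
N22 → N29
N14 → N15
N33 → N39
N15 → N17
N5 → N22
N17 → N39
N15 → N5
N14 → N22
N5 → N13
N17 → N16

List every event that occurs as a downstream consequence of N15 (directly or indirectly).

Direct effects: N5, N17.
2 steps out: N22, N13, N16, N29, N39.
Not reachable from it: N33, N14.

N13, N16, N17, N22, N29, N39, N5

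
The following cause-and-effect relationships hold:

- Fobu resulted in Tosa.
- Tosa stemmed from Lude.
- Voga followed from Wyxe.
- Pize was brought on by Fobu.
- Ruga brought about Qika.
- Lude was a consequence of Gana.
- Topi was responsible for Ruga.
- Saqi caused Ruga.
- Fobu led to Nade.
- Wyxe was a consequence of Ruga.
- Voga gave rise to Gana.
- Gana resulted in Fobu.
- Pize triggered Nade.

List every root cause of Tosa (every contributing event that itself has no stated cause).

Tracing upstream from Tosa: Tosa ← Fobu ← Gana ← Voga ← Wyxe ← Ruga ← Topi.
A separate upstream branch: Tosa ← Fobu ← Gana ← Voga ← Wyxe ← Ruga ← Saqi.
Each of those chain origins has no stated cause.

Saqi, Topi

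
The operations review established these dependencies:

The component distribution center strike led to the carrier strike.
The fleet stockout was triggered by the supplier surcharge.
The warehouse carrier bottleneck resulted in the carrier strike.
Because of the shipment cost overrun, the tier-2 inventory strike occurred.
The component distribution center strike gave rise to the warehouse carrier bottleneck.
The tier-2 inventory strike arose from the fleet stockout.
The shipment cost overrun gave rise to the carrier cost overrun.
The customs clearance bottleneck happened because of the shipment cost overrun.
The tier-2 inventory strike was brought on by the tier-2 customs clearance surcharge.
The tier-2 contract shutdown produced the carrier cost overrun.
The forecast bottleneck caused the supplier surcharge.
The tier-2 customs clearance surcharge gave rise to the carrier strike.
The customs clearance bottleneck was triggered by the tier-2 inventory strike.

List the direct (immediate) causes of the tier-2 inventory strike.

the fleet stockout, the shipment cost overrun, the tier-2 customs clearance surcharge

Upstream contributors include the forecast bottleneck, the supplier surcharge, but only the fleet stockout, the shipment cost overrun, the tier-2 customs clearance surcharge feed directly into the tier-2 inventory strike.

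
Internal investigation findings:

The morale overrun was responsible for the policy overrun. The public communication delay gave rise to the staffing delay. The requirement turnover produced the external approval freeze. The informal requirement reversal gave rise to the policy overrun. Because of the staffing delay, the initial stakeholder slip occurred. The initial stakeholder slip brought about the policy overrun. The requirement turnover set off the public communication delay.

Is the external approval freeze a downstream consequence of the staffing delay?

The staffing delay leads to the initial stakeholder slip, the policy overrun; the external approval freeze is not among them.

No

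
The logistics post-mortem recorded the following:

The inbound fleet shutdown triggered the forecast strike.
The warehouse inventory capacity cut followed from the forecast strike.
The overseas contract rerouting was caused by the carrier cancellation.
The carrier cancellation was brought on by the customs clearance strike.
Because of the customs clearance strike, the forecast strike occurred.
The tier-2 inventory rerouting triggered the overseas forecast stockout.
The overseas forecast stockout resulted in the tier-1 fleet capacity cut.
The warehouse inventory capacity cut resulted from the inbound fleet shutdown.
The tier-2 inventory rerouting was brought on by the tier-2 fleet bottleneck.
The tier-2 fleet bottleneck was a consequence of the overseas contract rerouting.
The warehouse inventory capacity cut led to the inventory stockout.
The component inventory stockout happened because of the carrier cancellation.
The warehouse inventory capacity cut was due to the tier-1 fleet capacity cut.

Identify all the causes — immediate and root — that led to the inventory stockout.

Immediate cause of the inventory stockout: the warehouse inventory capacity cut.
Further upstream: the inbound fleet shutdown, the customs clearance strike, the carrier cancellation, the overseas contract rerouting, the tier-2 fleet bottleneck, the tier-2 inventory rerouting, the overseas forecast stockout, the tier-1 fleet capacity cut, the forecast strike.

the carrier cancellation, the customs clearance strike, the forecast strike, the inbound fleet shutdown, the overseas contract rerouting, the overseas forecast stockout, the tier-1 fleet capacity cut, the tier-2 fleet bottleneck, the tier-2 inventory rerouting, the warehouse inventory capacity cut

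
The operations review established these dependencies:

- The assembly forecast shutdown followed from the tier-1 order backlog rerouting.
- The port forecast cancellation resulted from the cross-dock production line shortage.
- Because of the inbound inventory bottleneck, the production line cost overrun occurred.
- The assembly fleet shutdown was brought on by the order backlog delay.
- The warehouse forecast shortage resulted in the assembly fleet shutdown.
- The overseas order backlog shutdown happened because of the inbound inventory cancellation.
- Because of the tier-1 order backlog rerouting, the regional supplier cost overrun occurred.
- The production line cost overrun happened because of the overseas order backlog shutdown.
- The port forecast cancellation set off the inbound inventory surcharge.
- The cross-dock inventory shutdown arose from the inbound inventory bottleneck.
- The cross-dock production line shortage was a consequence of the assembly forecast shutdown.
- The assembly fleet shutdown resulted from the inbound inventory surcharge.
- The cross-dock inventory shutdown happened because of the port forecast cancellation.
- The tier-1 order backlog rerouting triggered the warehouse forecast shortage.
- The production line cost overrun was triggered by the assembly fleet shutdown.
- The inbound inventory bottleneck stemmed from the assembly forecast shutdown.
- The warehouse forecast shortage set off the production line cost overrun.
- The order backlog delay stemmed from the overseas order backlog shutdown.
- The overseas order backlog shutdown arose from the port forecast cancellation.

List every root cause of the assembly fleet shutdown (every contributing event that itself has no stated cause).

the inbound inventory cancellation, the tier-1 order backlog rerouting

Tracing upstream from the assembly fleet shutdown: the assembly fleet shutdown ← the warehouse forecast shortage ← the tier-1 order backlog rerouting.
A separate upstream branch: the assembly fleet shutdown ← the order backlog delay ← the overseas order backlog shutdown ← the inbound inventory cancellation.
Each of those chain origins has no stated cause.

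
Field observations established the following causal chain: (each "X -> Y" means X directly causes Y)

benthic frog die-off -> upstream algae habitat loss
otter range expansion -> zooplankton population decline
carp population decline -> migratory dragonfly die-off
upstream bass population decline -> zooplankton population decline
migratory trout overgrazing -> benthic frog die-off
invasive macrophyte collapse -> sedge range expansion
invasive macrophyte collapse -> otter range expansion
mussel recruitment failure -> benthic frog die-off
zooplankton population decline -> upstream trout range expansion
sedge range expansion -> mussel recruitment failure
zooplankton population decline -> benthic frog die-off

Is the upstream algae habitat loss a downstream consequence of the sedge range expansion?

There is a causal chain: the sedge range expansion → the mussel recruitment failure → the benthic frog die-off → the upstream algae habitat loss.

Yes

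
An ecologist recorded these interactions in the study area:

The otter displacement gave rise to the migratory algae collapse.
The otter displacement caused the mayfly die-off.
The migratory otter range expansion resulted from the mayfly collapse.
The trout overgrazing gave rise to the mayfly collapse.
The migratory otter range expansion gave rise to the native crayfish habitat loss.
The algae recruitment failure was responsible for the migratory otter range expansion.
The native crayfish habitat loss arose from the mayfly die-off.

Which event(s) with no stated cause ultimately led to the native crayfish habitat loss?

Tracing upstream from the native crayfish habitat loss: the native crayfish habitat loss ← the migratory otter range expansion ← the mayfly collapse ← the trout overgrazing.
A separate upstream branch: the native crayfish habitat loss ← the mayfly die-off ← the otter displacement.
A separate upstream branch: the native crayfish habitat loss ← the migratory otter range expansion ← the algae recruitment failure.
Each of those chain origins has no stated cause.

the algae recruitment failure, the otter displacement, the trout overgrazing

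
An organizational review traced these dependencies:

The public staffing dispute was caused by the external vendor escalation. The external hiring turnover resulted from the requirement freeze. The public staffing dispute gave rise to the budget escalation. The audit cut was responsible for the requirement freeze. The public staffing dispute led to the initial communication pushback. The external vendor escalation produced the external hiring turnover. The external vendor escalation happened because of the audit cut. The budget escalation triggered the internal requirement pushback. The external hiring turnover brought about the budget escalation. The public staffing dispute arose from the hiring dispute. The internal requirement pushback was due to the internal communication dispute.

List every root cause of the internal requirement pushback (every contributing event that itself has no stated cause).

the audit cut, the hiring dispute, the internal communication dispute

Tracing upstream from the internal requirement pushback: the internal requirement pushback ← the internal communication dispute.
A separate upstream branch: the internal requirement pushback ← the budget escalation ← the external hiring turnover ← the external vendor escalation ← the audit cut.
A separate upstream branch: the internal requirement pushback ← the budget escalation ← the public staffing dispute ← the hiring dispute.
Each of those chain origins has no stated cause.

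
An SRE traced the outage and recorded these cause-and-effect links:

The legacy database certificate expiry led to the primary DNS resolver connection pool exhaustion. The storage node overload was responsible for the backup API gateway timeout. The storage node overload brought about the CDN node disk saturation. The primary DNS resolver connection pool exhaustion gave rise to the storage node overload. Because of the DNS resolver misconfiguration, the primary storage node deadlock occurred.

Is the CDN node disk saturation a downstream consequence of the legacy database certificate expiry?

Yes

There is a causal chain: the legacy database certificate expiry → the primary DNS resolver connection pool exhaustion → the storage node overload → the CDN node disk saturation.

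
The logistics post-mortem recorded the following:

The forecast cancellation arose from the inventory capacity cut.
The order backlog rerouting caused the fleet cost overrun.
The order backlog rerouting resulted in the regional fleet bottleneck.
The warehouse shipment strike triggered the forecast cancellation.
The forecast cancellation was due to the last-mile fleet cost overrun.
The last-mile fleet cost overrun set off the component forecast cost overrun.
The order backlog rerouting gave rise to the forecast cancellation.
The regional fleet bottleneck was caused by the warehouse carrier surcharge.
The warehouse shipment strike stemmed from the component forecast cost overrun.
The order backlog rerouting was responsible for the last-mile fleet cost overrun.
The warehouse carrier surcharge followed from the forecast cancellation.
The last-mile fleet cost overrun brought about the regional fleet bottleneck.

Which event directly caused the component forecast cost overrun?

Upstream contributors include the order backlog rerouting, but only the last-mile fleet cost overrun feeds directly into the component forecast cost overrun.

the last-mile fleet cost overrun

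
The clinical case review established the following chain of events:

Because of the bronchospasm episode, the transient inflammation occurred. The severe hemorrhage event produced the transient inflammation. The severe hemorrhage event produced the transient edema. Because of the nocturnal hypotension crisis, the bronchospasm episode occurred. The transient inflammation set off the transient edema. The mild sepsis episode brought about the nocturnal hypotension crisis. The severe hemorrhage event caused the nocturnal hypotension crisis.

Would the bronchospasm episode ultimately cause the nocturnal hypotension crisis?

The bronchospasm episode leads to the transient inflammation, the transient edema; the nocturnal hypotension crisis is not among them.

No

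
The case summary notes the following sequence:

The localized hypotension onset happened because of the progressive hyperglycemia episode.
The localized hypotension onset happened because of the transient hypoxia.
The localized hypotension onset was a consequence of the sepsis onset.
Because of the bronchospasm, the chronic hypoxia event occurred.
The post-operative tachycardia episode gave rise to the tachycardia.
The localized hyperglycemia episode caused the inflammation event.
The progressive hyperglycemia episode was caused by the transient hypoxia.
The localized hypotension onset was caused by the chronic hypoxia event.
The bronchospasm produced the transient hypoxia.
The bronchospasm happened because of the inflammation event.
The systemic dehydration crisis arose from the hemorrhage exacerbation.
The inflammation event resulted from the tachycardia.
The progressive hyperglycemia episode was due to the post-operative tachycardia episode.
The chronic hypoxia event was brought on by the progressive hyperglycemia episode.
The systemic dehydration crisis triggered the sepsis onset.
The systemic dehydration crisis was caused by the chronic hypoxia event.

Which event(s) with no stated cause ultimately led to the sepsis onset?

the hemorrhage exacerbation, the localized hyperglycemia episode, the post-operative tachycardia episode

Tracing upstream from the sepsis onset: the sepsis onset ← the systemic dehydration crisis ← the hemorrhage exacerbation.
A separate upstream branch: the sepsis onset ← the systemic dehydration crisis ← the chronic hypoxia event ← the progressive hyperglycemia episode ← the post-operative tachycardia episode.
A separate upstream branch: the sepsis onset ← the systemic dehydration crisis ← the chronic hypoxia event ← the bronchospasm ← the inflammation event ← the localized hyperglycemia episode.
Each of those chain origins has no stated cause.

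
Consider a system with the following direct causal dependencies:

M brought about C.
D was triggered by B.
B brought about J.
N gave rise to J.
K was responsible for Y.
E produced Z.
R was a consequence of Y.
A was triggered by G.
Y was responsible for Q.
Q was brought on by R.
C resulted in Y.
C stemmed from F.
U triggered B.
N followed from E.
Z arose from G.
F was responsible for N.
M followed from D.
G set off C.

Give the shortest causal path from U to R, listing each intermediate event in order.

U → B → D → M → C → Y → R

U → B
B → D
D → M
M → C
C → Y
Y → R
Length: 6 steps.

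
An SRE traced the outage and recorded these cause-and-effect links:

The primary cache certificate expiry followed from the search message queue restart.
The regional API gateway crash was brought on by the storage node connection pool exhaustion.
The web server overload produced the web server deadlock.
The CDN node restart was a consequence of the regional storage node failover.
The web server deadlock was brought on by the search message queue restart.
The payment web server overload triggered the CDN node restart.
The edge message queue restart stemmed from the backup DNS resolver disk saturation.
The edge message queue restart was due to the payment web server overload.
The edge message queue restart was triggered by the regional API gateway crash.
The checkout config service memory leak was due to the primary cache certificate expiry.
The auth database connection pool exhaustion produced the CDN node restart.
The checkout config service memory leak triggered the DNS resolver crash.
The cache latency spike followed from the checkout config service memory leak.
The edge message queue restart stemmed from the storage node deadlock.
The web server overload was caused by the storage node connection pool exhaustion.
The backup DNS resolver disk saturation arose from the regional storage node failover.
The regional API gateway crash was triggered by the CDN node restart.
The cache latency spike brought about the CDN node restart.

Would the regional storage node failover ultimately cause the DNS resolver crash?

No

The regional storage node failover leads to the backup DNS resolver disk saturation, the CDN node restart, the regional API gateway crash, the edge message queue restart; the DNS resolver crash is not among them.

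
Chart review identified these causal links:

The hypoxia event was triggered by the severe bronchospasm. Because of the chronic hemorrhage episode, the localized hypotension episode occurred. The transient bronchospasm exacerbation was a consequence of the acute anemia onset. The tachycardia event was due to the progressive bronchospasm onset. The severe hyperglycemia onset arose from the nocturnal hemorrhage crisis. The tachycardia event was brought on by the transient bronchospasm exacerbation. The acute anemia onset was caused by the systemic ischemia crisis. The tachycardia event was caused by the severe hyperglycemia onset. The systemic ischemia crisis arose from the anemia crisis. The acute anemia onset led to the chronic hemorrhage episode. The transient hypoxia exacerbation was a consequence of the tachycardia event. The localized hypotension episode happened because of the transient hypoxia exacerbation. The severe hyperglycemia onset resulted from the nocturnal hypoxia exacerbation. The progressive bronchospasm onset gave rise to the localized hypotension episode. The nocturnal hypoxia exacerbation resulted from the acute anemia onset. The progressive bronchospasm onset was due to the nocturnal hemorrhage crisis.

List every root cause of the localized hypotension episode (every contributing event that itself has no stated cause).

the anemia crisis, the nocturnal hemorrhage crisis

Tracing upstream from the localized hypotension episode: the localized hypotension episode ← the chronic hemorrhage episode ← the acute anemia onset ← the systemic ischemia crisis ← the anemia crisis.
A separate upstream branch: the localized hypotension episode ← the progressive bronchospasm onset ← the nocturnal hemorrhage crisis.
Each of those chain origins has no stated cause.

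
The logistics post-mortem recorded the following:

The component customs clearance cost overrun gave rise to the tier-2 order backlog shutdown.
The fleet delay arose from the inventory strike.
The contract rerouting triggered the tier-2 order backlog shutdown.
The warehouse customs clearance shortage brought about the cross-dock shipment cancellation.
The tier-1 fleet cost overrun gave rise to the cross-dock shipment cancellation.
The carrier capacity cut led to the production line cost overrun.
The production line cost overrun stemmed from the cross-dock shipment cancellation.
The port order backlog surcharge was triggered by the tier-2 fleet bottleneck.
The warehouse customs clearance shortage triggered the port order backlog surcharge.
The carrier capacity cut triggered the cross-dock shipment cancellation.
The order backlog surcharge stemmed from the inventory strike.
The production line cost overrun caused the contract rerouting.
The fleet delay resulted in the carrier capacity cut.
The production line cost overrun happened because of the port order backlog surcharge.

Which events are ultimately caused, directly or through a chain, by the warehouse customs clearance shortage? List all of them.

the contract rerouting, the cross-dock shipment cancellation, the port order backlog surcharge, the production line cost overrun, the tier-2 order backlog shutdown

Direct effects: the cross-dock shipment cancellation, the port order backlog surcharge.
2 steps out: the production line cost overrun.
3 steps out: the contract rerouting.
4 steps out: the tier-2 order backlog shutdown.
Not reachable from it: the inventory strike, the component customs clearance cost overrun, the order backlog surcharge, the fleet delay, the tier-2 fleet bottleneck, the carrier capacity cut, the tier-1 fleet cost overrun.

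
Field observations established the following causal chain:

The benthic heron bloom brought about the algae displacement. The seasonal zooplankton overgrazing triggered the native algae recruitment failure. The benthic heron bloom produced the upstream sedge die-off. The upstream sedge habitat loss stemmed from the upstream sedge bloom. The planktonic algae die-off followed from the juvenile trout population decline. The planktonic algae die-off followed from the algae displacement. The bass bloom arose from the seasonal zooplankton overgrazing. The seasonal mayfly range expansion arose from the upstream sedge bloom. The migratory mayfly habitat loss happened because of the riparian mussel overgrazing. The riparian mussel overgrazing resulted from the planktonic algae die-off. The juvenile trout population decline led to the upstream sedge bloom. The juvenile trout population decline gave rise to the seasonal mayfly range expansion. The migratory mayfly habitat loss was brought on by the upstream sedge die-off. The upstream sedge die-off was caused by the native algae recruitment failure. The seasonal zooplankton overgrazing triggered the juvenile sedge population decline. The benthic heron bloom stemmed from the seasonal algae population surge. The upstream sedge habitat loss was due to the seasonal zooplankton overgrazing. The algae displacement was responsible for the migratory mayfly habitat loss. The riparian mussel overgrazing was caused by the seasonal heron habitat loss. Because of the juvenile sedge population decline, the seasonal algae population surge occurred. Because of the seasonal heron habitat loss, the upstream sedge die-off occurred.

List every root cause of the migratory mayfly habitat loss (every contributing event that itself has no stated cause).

the juvenile trout population decline, the seasonal heron habitat loss, the seasonal zooplankton overgrazing

Tracing upstream from the migratory mayfly habitat loss: the migratory mayfly habitat loss ← the upstream sedge die-off ← the native algae recruitment failure ← the seasonal zooplankton overgrazing.
A separate upstream branch: the migratory mayfly habitat loss ← the riparian mussel overgrazing ← the planktonic algae die-off ← the juvenile trout population decline.
A separate upstream branch: the migratory mayfly habitat loss ← the upstream sedge die-off ← the seasonal heron habitat loss.
Each of those chain origins has no stated cause.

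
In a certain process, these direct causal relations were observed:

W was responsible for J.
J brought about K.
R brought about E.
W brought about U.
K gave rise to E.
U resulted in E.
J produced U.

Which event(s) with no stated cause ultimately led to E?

Tracing upstream from E: E ← R.
A separate upstream branch: E ← U ← W.
Each of those chain origins has no stated cause.

R, W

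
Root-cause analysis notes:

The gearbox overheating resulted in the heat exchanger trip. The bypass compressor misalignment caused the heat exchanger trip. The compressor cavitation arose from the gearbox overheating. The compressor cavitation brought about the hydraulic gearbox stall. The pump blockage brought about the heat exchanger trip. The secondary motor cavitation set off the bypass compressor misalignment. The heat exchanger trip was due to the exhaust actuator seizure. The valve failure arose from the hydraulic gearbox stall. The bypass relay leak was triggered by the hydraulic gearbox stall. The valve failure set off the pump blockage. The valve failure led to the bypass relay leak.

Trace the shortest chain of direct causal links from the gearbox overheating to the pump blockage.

the gearbox overheating → the compressor cavitation → the hydraulic gearbox stall → the valve failure → the pump blockage

the gearbox overheating → the compressor cavitation
the compressor cavitation → the hydraulic gearbox stall
the hydraulic gearbox stall → the valve failure
the valve failure → the pump blockage
Length: 4 steps.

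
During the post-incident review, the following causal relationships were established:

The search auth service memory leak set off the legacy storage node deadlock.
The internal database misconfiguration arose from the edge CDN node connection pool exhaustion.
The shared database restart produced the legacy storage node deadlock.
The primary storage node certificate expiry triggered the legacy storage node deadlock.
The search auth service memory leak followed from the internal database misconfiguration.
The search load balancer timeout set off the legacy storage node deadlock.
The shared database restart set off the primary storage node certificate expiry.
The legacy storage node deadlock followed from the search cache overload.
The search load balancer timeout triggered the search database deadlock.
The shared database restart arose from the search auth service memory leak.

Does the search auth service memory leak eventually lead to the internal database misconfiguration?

The search auth service memory leak leads to the shared database restart, the primary storage node certificate expiry, the legacy storage node deadlock; the internal database misconfiguration is not among them.

No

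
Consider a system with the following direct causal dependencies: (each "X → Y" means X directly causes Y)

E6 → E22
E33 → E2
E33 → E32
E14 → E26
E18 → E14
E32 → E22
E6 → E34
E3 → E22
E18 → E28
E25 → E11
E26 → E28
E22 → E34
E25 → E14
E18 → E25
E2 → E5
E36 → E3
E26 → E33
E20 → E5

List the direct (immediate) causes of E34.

Upstream contributors include E18, E25, E14, E26, E36, E33, E32, E3, but only E22, E6 feed directly into E34.

E22, E6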